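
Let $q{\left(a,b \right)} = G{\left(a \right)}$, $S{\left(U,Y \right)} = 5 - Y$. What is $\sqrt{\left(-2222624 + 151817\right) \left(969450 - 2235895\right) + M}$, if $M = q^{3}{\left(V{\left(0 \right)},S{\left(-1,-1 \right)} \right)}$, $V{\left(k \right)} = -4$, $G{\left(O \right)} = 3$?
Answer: $\sqrt{2622563171142} \approx 1.6194 \cdot 10^{6}$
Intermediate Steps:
$q{\left(a,b \right)} = 3$
$M = 27$ ($M = 3^{3} = 27$)
$\sqrt{\left(-2222624 + 151817\right) \left(969450 - 2235895\right) + M} = \sqrt{\left(-2222624 + 151817\right) \left(969450 - 2235895\right) + 27} = \sqrt{\left(-2070807\right) \left(-1266445\right) + 27} = \sqrt{2622563171115 + 27} = \sqrt{2622563171142}$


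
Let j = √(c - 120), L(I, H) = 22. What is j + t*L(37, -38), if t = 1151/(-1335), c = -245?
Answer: -25322/1335 + I*√365 ≈ -18.968 + 19.105*I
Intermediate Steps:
t = -1151/1335 (t = 1151*(-1/1335) = -1151/1335 ≈ -0.86217)
j = I*√365 (j = √(-245 - 120) = √(-365) = I*√365 ≈ 19.105*I)
j + t*L(37, -38) = I*√365 - 1151/1335*22 = I*√365 - 25322/1335 = -25322/1335 + I*√365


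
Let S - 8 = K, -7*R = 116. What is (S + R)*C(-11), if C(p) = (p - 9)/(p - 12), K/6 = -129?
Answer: -109560/161 ≈ -680.50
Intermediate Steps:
R = -116/7 (R = -⅐*116 = -116/7 ≈ -16.571)
K = -774 (K = 6*(-129) = -774)
S = -766 (S = 8 - 774 = -766)
C(p) = (-9 + p)/(-12 + p)
(S + R)*C(-11) = (-766 - 116/7)*((-9 - 11)/(-12 - 11)) = -5478*(-20)/(7*(-23)) = -(-5478)*(-20)/161 = -5478/7*20/23 = -109560/161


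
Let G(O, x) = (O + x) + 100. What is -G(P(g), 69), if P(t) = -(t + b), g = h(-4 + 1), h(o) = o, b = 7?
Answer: -165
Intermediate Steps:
g = -3 (g = -4 + 1 = -3)
P(t) = -7 - t (P(t) = -(t + 7) = -(7 + t) = -7 - t)
G(O, x) = 100 + O + x
-G(P(g), 69) = -(100 + (-7 - 1*(-3)) + 69) = -(100 + (-7 + 3) + 69) = -(100 - 4 + 69) = -1*165 = -165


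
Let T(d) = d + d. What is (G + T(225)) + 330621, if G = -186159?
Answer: 144912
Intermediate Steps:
T(d) = 2*d
(G + T(225)) + 330621 = (-186159 + 2*225) + 330621 = (-186159 + 450) + 330621 = -185709 + 330621 = 144912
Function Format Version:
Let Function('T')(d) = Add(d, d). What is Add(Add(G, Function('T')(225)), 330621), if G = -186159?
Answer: 144912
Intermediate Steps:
Function('T')(d) = Mul(2, d)
Add(Add(G, Function('T')(225)), 330621) = Add(Add(-186159, Mul(2, 225)), 330621) = Add(Add(-186159, 450), 330621) = Add(-185709, 330621) = 144912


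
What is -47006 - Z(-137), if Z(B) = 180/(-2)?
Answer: -46916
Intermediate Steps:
Z(B) = -90 (Z(B) = 180*(-½) = -90)
-47006 - Z(-137) = -47006 - 1*(-90) = -47006 + 90 = -46916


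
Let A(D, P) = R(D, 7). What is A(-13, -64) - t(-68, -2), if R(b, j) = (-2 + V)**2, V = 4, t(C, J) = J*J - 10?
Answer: 10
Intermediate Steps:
t(C, J) = -10 + J**2 (t(C, J) = J**2 - 10 = -10 + J**2)
R(b, j) = 4 (R(b, j) = (-2 + 4)**2 = 2**2 = 4)
A(D, P) = 4
A(-13, -64) - t(-68, -2) = 4 - (-10 + (-2)**2) = 4 - (-10 + 4) = 4 - 1*(-6) = 4 + 6 = 10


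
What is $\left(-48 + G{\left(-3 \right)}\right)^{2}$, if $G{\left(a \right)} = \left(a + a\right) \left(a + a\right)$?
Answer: $144$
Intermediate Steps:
$G{\left(a \right)} = 4 a^{2}$ ($G{\left(a \right)} = 2 a 2 a = 4 a^{2}$)
$\left(-48 + G{\left(-3 \right)}\right)^{2} = \left(-48 + 4 \left(-3\right)^{2}\right)^{2} = \left(-48 + 4 \cdot 9\right)^{2} = \left(-48 + 36\right)^{2} = \left(-12\right)^{2} = 144$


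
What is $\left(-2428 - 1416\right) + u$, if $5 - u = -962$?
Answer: $-2877$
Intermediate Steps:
$u = 967$ ($u = 5 - -962 = 5 + 962 = 967$)
$\left(-2428 - 1416\right) + u = \left(-2428 - 1416\right) + 967 = -3844 + 967 = -2877$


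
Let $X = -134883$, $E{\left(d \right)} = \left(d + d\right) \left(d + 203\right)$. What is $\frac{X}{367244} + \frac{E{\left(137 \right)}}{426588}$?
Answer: $- \frac{5831754541}{39165470868} \approx -0.1489$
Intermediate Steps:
$E{\left(d \right)} = 2 d \left(203 + d\right)$
$\frac{X}{367244} + \frac{E{\left(137 \right)}}{426588} = - \frac{134883}{367244} + \frac{2 \cdot 137 \left(203 + 137\right)}{426588} = \left(-134883\right) \frac{1}{367244} + 2 \cdot 137 \cdot 340 \cdot \frac{1}{426588} = - \frac{134883}{367244} + 93160 \cdot \frac{1}{426588} = - \frac{134883}{367244} + \frac{23290}{106647} = - \frac{5831754541}{39165470868}$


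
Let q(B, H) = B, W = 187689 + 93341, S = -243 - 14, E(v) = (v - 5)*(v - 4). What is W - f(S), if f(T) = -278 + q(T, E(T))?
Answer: 281565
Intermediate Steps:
E(v) = (-5 + v)*(-4 + v)
S = -257
W = 281030
f(T) = -278 + T
W - f(S) = 281030 - (-278 - 257) = 281030 - 1*(-535) = 281030 + 535 = 281565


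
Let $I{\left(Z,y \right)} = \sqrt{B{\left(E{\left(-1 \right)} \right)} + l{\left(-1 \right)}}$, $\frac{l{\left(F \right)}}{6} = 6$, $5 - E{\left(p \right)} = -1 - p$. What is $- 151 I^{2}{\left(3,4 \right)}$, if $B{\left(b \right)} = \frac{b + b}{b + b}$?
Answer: $-5587$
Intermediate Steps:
$E{\left(p \right)} = 6 + p$ ($E{\left(p \right)} = 5 - \left(-1 - p\right) = 5 + \left(1 + p\right) = 6 + p$)
$B{\left(b \right)} = 1$ ($B{\left(b \right)} = \frac{2 b}{2 b} = 2 b \frac{1}{2 b} = 1$)
$l{\left(F \right)} = 36$ ($l{\left(F \right)} = 6 \cdot 6 = 36$)
$I{\left(Z,y \right)} = \sqrt{37}$ ($I{\left(Z,y \right)} = \sqrt{1 + 36} = \sqrt{37}$)
$- 151 I^{2}{\left(3,4 \right)} = - 151 \left(\sqrt{37}\right)^{2} = \left(-151\right) 37 = -5587$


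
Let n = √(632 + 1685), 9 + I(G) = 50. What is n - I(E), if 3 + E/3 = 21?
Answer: -41 + √2317 ≈ 7.1352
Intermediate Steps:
E = 54 (E = -9 + 3*21 = -9 + 63 = 54)
I(G) = 41 (I(G) = -9 + 50 = 41)
n = √2317 ≈ 48.135
n - I(E) = √2317 - 1*41 = √2317 - 41 = -41 + √2317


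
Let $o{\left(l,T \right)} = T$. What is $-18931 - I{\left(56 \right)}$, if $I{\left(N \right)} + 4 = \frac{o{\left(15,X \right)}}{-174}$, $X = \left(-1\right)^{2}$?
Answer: $- \frac{3293297}{174} \approx -18927.0$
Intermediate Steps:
$X = 1$
$I{\left(N \right)} = - \frac{697}{174}$ ($I{\left(N \right)} = -4 + 1 \frac{1}{-174} = -4 + 1 \left(- \frac{1}{174}\right) = -4 - \frac{1}{174} = - \frac{697}{174}$)
$-18931 - I{\left(56 \right)} = -18931 - - \frac{697}{174} = -18931 + \frac{697}{174} = - \frac{3293297}{174}$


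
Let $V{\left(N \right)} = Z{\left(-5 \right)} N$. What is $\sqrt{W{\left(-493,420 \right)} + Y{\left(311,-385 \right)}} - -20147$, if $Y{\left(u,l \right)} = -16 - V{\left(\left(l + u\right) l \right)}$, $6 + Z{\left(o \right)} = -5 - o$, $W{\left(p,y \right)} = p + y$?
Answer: $20147 + \sqrt{170851} \approx 20560.0$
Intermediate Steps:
$Z{\left(o \right)} = -11 - o$ ($Z{\left(o \right)} = -6 - \left(5 + o\right) = -11 - o$)
$V{\left(N \right)} = - 6 N$ ($V{\left(N \right)} = \left(-11 - -5\right) N = \left(-11 + 5\right) N = - 6 N$)
$Y{\left(u,l \right)} = -16 + 6 l \left(l + u\right)$ ($Y{\left(u,l \right)} = -16 - - 6 \left(l + u\right) l = -16 - - 6 l \left(l + u\right) = -16 + 6 l \left(l + u\right)$)
$\sqrt{W{\left(-493,420 \right)} + Y{\left(311,-385 \right)}} - -20147 = \sqrt{\left(-493 + 420\right) - \left(16 + 2310 \left(-385 + 311\right)\right)} - -20147 = \sqrt{-73 - \left(16 + 2310 \left(-74\right)\right)} + 20147 = \sqrt{-73 + \left(-16 + 170940\right)} + 20147 = \sqrt{-73 + 170924} + 20147 = \sqrt{170851} + 20147 = 20147 + \sqrt{170851}$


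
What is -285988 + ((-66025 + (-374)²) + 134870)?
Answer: -77267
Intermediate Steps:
-285988 + ((-66025 + (-374)²) + 134870) = -285988 + ((-66025 + 139876) + 134870) = -285988 + (73851 + 134870) = -285988 + 208721 = -77267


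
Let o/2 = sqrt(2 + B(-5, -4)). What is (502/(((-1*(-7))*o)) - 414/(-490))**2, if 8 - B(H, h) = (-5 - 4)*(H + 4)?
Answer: 80856064/60025 ≈ 1347.0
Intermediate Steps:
B(H, h) = 44 + 9*H (B(H, h) = 8 - (-5 - 4)*(H + 4) = 8 - (-9)*(4 + H) = 8 - (-36 - 9*H) = 8 + (36 + 9*H) = 44 + 9*H)
o = 2 (o = 2*sqrt(2 + (44 + 9*(-5))) = 2*sqrt(2 + (44 - 45)) = 2*sqrt(2 - 1) = 2*sqrt(1) = 2*1 = 2)
(502/(((-1*(-7))*o)) - 414/(-490))**2 = (502/((-1*(-7)*2)) - 414/(-490))**2 = (502/((7*2)) - 414*(-1/490))**2 = (502/14 + 207/245)**2 = (502*(1/14) + 207/245)**2 = (251/7 + 207/245)**2 = (8992/245)**2 = 80856064/60025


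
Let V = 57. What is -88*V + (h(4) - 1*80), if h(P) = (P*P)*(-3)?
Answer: -5144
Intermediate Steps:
h(P) = -3*P² (h(P) = P²*(-3) = -3*P²)
-88*V + (h(4) - 1*80) = -88*57 + (-3*4² - 1*80) = -5016 + (-3*16 - 80) = -5016 + (-48 - 80) = -5016 - 128 = -5144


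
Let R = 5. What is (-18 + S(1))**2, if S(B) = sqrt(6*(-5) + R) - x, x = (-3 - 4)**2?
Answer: 4464 - 670*I ≈ 4464.0 - 670.0*I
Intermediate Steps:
x = 49 (x = (-7)**2 = 49)
S(B) = -49 + 5*I (S(B) = sqrt(6*(-5) + 5) - 1*49 = sqrt(-30 + 5) - 49 = sqrt(-25) - 49 = 5*I - 49 = -49 + 5*I)
(-18 + S(1))**2 = (-18 + (-49 + 5*I))**2 = (-67 + 5*I)**2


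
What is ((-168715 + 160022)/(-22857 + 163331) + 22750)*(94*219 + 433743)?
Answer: 1451933172289503/140474 ≈ 1.0336e+10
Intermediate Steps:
((-168715 + 160022)/(-22857 + 163331) + 22750)*(94*219 + 433743) = (-8693/140474 + 22750)*(20586 + 433743) = (-8693*1/140474 + 22750)*454329 = (-8693/140474 + 22750)*454329 = (3195774807/140474)*454329 = 1451933172289503/140474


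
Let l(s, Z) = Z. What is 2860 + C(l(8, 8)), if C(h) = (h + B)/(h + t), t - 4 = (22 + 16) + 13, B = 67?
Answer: 60085/21 ≈ 2861.2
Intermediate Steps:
t = 55 (t = 4 + ((22 + 16) + 13) = 4 + (38 + 13) = 4 + 51 = 55)
C(h) = (67 + h)/(55 + h) (C(h) = (h + 67)/(h + 55) = (67 + h)/(55 + h))
2860 + C(l(8, 8)) = 2860 + (67 + 8)/(55 + 8) = 2860 + 75/63 = 2860 + (1/63)*75 = 2860 + 25/21 = 60085/21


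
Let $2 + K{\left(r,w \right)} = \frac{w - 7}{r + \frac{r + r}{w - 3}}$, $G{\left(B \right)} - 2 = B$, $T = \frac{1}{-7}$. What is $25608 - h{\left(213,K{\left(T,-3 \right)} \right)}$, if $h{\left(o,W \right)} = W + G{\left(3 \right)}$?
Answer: $25500$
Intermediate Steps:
$T = - \frac{1}{7} \approx -0.14286$
$G{\left(B \right)} = 2 + B$
$K{\left(r,w \right)} = -2 + \frac{-7 + w}{r + \frac{2 r}{-3 + w}}$ ($K{\left(r,w \right)} = -2 + \frac{w - 7}{r + \frac{r + r}{w - 3}} = -2 + \frac{-7 + w}{r + \frac{2 r}{-3 + w}}$)
$h{\left(o,W \right)} = 5 + W$ ($h{\left(o,W \right)} = W + \left(2 + 3\right) = W + 5 = 5 + W$)
$25608 - h{\left(213,K{\left(T,-3 \right)} \right)} = 25608 - \left(5 + \frac{21 + \left(-3\right)^{2} - -30 + 2 \left(- \frac{1}{7}\right) - \left(- \frac{2}{7}\right) \left(-3\right)}{\left(- \frac{1}{7}\right) \left(-1 - 3\right)}\right) = 25608 - \left(5 - \frac{7 \left(21 + 9 + 30 - \frac{2}{7} - \frac{6}{7}\right)}{-4}\right) = 25608 - \left(5 - \left(- \frac{7}{4}\right) \frac{412}{7}\right) = 25608 - \left(5 + 103\right) = 25608 - 108 = 25500$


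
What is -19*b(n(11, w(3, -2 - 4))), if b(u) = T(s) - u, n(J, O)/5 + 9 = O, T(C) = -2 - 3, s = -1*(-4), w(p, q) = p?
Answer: -475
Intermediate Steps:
s = 4
T(C) = -5
n(J, O) = -45 + 5*O
b(u) = -5 - u
-19*b(n(11, w(3, -2 - 4))) = -19*(-5 - (-45 + 5*3)) = -19*(-5 - (-45 + 15)) = -19*(-5 - 1*(-30)) = -19*(-5 + 30) = -19*25 = -475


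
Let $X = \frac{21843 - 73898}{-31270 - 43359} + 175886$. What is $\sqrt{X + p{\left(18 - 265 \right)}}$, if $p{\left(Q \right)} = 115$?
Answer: $\frac{2 \sqrt{245059819779059}}{74629} \approx 419.53$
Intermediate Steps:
$X = \frac{13126248349}{74629}$ ($X = - \frac{52055}{-74629} + 175886 = \left(-52055\right) \left(- \frac{1}{74629}\right) + 175886 = \frac{52055}{74629} + 175886 = \frac{13126248349}{74629} \approx 1.7589 \cdot 10^{5}$)
$\sqrt{X + p{\left(18 - 265 \right)}} = \sqrt{\frac{13126248349}{74629} + 115} = \sqrt{\frac{13134830684}{74629}} = \frac{2 \sqrt{245059819779059}}{74629}$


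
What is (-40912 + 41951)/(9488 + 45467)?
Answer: 1039/54955 ≈ 0.018906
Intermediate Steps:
(-40912 + 41951)/(9488 + 45467) = 1039/54955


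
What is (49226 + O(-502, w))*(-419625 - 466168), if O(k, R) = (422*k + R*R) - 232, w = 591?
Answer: -165139274783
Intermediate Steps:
O(k, R) = -232 + R² + 422*k (O(k, R) = (422*k + R²) - 232 = (R² + 422*k) - 232 = -232 + R² + 422*k)
(49226 + O(-502, w))*(-419625 - 466168) = (49226 + (-232 + 591² + 422*(-502)))*(-419625 - 466168) = (49226 + (-232 + 349281 - 211844))*(-885793) = (49226 + 137205)*(-885793) = 186431*(-885793) = -165139274783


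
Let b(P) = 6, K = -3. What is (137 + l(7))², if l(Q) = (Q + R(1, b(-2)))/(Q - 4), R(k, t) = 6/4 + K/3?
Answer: 77841/4 ≈ 19460.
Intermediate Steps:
R(k, t) = ½ (R(k, t) = 6/4 - 3/3 = 6*(¼) - 3*⅓ = 3/2 - 1 = ½)
l(Q) = (½ + Q)/(-4 + Q) (l(Q) = (Q + ½)/(Q - 4) = (½ + Q)/(-4 + Q))
(137 + l(7))² = (137 + (½ + 7)/(-4 + 7))² = (137 + (15/2)/3)² = (137 + (⅓)*(15/2))² = (137 + 5/2)² = (279/2)² = 77841/4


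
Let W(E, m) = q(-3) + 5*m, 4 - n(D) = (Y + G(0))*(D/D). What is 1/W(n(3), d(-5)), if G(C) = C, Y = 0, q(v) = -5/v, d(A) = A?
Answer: -3/70 ≈ -0.042857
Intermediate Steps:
n(D) = 4 (n(D) = 4 - (0 + 0)*D/D = 4 - 0 = 4 - 1*0 = 4 + 0 = 4)
W(E, m) = 5/3 + 5*m (W(E, m) = -5/(-3) + 5*m = -5*(-⅓) + 5*m = 5/3 + 5*m)
1/W(n(3), d(-5)) = 1/(5/3 + 5*(-5)) = 1/(5/3 - 25) = 1/(-70/3) = -3/70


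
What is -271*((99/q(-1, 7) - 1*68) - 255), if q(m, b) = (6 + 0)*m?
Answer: 184009/2 ≈ 92005.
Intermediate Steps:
q(m, b) = 6*m
-271*((99/q(-1, 7) - 1*68) - 255) = -271*((99/((6*(-1))) - 1*68) - 255) = -271*((99/(-6) - 68) - 255) = -271*((99*(-1/6) - 68) - 255) = -271*((-33/2 - 68) - 255) = -271*(-169/2 - 255) = -271*(-679/2) = 184009/2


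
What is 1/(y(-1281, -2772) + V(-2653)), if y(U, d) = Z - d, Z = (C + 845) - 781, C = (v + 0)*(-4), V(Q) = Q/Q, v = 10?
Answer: 1/2797 ≈ 0.00035753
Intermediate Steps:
V(Q) = 1
C = -40 (C = (10 + 0)*(-4) = 10*(-4) = -40)
Z = 24 (Z = (-40 + 845) - 781 = 805 - 781 = 24)
y(U, d) = 24 - d
1/(y(-1281, -2772) + V(-2653)) = 1/((24 - 1*(-2772)) + 1) = 1/((24 + 2772) + 1) = 1/(2796 + 1) = 1/2797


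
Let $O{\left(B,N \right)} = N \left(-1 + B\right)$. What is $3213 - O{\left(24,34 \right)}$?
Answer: $2431$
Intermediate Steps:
$3213 - O{\left(24,34 \right)} = 3213 - 34 \left(-1 + 24\right) = 3213 - 34 \cdot 23 = 3213 - 782 = 2431$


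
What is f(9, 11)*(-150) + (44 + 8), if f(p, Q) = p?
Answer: -1298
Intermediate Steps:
f(9, 11)*(-150) + (44 + 8) = 9*(-150) + (44 + 8) = -1350 + 52 = -1298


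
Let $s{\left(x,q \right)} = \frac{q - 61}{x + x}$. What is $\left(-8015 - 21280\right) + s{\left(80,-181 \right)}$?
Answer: $- \frac{2343721}{80} \approx -29297.0$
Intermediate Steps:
$s{\left(x,q \right)} = \frac{-61 + q}{2 x}$
$\left(-8015 - 21280\right) + s{\left(80,-181 \right)} = \left(-8015 - 21280\right) + \frac{-61 - 181}{2 \cdot 80} = -29295 + \frac{1}{2} \cdot \frac{1}{80} \left(-242\right) = -29295 - \frac{121}{80} = - \frac{2343721}{80}$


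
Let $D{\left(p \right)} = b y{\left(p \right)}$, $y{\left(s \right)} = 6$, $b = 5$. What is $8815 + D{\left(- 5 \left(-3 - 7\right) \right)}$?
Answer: $8845$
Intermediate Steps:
$D{\left(p \right)} = 30$ ($D{\left(p \right)} = 5 \cdot 6 = 30$)
$8815 + D{\left(- 5 \left(-3 - 7\right) \right)} = 8815 + 30 = 8845$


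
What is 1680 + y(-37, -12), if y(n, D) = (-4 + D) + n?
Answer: 1627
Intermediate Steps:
y(n, D) = -4 + D + n
1680 + y(-37, -12) = 1680 + (-4 - 12 - 37) = 1680 - 53 = 1627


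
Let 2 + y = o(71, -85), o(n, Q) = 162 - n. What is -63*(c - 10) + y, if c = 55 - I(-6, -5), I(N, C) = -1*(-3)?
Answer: -2557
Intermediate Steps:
I(N, C) = 3
c = 52 (c = 55 - 1*3 = 55 - 3 = 52)
y = 89 (y = -2 + (162 - 1*71) = -2 + (162 - 71) = -2 + 91 = 89)
-63*(c - 10) + y = -63*(52 - 10) + 89 = -63*42 + 89 = -2646 + 89 = -2557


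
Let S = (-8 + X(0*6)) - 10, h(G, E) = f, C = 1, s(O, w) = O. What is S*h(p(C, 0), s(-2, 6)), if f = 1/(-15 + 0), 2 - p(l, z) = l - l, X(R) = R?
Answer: 6/5 ≈ 1.2000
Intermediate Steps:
p(l, z) = 2 (p(l, z) = 2 - (l - l) = 2 - 1*0 = 2 + 0 = 2)
f = -1/15 (f = 1/(-15) = -1/15 ≈ -0.066667)
h(G, E) = -1/15
S = -18 (S = (-8 + 0*6) - 10 = (-8 + 0) - 10 = -8 - 10 = -18)
S*h(p(C, 0), s(-2, 6)) = -18*(-1/15) = 6/5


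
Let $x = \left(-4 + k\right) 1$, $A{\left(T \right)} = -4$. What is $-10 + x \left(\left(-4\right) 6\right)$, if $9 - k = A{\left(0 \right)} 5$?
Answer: $-610$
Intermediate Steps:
$k = 29$ ($k = 9 - \left(-4\right) 5 = 9 - -20 = 9 + 20 = 29$)
$x = 25$ ($x = \left(-4 + 29\right) 1 = 25 \cdot 1 = 25$)
$-10 + x \left(\left(-4\right) 6\right) = -10 + 25 \left(\left(-4\right) 6\right) = -10 + 25 \left(-24\right) = -10 - 600 = -610$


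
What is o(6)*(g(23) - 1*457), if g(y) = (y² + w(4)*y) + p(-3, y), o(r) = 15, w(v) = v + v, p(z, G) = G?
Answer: 4185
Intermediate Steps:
w(v) = 2*v
g(y) = y² + 9*y (g(y) = (y² + (2*4)*y) + y = (y² + 8*y) + y = y² + 9*y)
o(6)*(g(23) - 1*457) = 15*(23*(9 + 23) - 1*457) = 15*(23*32 - 457) = 15*(736 - 457) = 15*279 = 4185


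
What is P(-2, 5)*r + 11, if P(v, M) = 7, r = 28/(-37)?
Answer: 211/37 ≈ 5.7027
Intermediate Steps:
r = -28/37 (r = 28*(-1/37) = -28/37 ≈ -0.75676)
P(-2, 5)*r + 11 = 7*(-28/37) + 11 = -196/37 + 11 = 211/37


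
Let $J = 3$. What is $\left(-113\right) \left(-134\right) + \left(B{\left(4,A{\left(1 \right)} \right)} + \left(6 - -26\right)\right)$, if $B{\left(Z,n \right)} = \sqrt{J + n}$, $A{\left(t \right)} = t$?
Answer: $15176$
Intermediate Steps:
$B{\left(Z,n \right)} = \sqrt{3 + n}$
$\left(-113\right) \left(-134\right) + \left(B{\left(4,A{\left(1 \right)} \right)} + \left(6 - -26\right)\right) = \left(-113\right) \left(-134\right) + \left(\sqrt{3 + 1} + \left(6 - -26\right)\right) = 15142 + \left(\sqrt{4} + \left(6 + 26\right)\right) = 15142 + \left(2 + 32\right) = 15142 + 34 = 15176$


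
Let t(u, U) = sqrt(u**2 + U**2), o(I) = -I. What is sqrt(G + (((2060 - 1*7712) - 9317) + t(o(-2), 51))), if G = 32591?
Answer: sqrt(17622 + sqrt(2605)) ≈ 132.94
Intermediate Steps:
t(u, U) = sqrt(U**2 + u**2)
sqrt(G + (((2060 - 1*7712) - 9317) + t(o(-2), 51))) = sqrt(32591 + (((2060 - 1*7712) - 9317) + sqrt(51**2 + (-1*(-2))**2))) = sqrt(32591 + (((2060 - 7712) - 9317) + sqrt(2601 + 2**2))) = sqrt(32591 + ((-5652 - 9317) + sqrt(2601 + 4))) = sqrt(32591 + (-14969 + sqrt(2605))) = sqrt(17622 + sqrt(2605))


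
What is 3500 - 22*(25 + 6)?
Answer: 2818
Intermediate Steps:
3500 - 22*(25 + 6) = 3500 - 22*31 = 3500 - 682 = 2818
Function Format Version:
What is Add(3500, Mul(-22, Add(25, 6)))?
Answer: 2818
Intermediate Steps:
Add(3500, Mul(-22, Add(25, 6))) = Add(3500, Mul(-22, 31)) = Add(3500, -682) = 2818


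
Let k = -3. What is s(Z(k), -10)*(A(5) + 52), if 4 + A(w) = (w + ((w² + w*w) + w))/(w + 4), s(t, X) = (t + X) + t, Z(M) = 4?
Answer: -328/3 ≈ -109.33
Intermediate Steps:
s(t, X) = X + 2*t (s(t, X) = (X + t) + t = X + 2*t)
A(w) = -4 + (2*w + 2*w²)/(4 + w) (A(w) = -4 + (w + ((w² + w*w) + w))/(w + 4) = -4 + (w + ((w² + w²) + w))/(4 + w) = -4 + (w + (2*w² + w))/(4 + w) = -4 + (w + (w + 2*w²))/(4 + w) = -4 + (2*w + 2*w²)/(4 + w))
s(Z(k), -10)*(A(5) + 52) = (-10 + 2*4)*(2*(-8 + 5² - 1*5)/(4 + 5) + 52) = (-10 + 8)*(2*(-8 + 25 - 5)/9 + 52) = -2*(2*(⅑)*12 + 52) = -2*(8/3 + 52) = -2*164/3 = -328/3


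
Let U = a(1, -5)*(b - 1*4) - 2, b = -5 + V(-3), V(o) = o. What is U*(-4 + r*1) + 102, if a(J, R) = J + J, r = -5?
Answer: 336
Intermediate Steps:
a(J, R) = 2*J
b = -8 (b = -5 - 3 = -8)
U = -26 (U = (2*1)*(-8 - 1*4) - 2 = 2*(-8 - 4) - 2 = 2*(-12) - 2 = -24 - 2 = -26)
U*(-4 + r*1) + 102 = -26*(-4 - 5*1) + 102 = -26*(-4 - 5) + 102 = -26*(-9) + 102 = 234 + 102 = 336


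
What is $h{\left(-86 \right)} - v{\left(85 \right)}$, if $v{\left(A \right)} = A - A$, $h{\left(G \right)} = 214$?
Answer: $214$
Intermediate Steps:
$v{\left(A \right)} = 0$
$h{\left(-86 \right)} - v{\left(85 \right)} = 214 - 0 = 214 + 0 = 214$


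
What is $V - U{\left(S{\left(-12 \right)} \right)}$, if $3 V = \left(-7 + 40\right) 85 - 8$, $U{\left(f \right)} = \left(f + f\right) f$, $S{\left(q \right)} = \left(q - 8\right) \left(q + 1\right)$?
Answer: $- \frac{287603}{3} \approx -95868.0$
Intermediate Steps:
$S{\left(q \right)} = \left(1 + q\right) \left(-8 + q\right)$ ($S{\left(q \right)} = \left(-8 + q\right) \left(1 + q\right) = \left(1 + q\right) \left(-8 + q\right)$)
$U{\left(f \right)} = 2 f^{2}$ ($U{\left(f \right)} = 2 f f = 2 f^{2}$)
$V = \frac{2797}{3}$ ($V = \frac{\left(-7 + 40\right) 85 - 8}{3} = \frac{33 \cdot 85 - 8}{3} = \frac{2805 - 8}{3} = \frac{1}{3} \cdot 2797 = \frac{2797}{3} \approx 932.33$)
$V - U{\left(S{\left(-12 \right)} \right)} = \frac{2797}{3} - 2 \left(-8 + \left(-12\right)^{2} - -84\right)^{2} = \frac{2797}{3} - 2 \left(-8 + 144 + 84\right)^{2} = \frac{2797}{3} - 2 \cdot 220^{2} = \frac{2797}{3} - 2 \cdot 48400 = \frac{2797}{3} - 96800 = - \frac{287603}{3}$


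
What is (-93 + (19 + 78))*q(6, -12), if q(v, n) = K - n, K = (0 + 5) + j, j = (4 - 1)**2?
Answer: 104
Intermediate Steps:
j = 9 (j = 3**2 = 9)
K = 14 (K = (0 + 5) + 9 = 5 + 9 = 14)
q(v, n) = 14 - n
(-93 + (19 + 78))*q(6, -12) = (-93 + (19 + 78))*(14 - 1*(-12)) = (-93 + 97)*(14 + 12) = 4*26 = 104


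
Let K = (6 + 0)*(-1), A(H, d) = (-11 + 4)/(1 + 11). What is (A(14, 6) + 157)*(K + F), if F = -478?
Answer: -227117/3 ≈ -75706.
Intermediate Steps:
A(H, d) = -7/12
K = -6 (K = 6*(-1) = -6)
(A(14, 6) + 157)*(K + F) = (-7/12 + 157)*(-6 - 478) = (1877/12)*(-484) = -227117/3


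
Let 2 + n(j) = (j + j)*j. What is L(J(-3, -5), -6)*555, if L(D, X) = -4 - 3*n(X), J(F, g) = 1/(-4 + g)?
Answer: -118770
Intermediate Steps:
n(j) = -2 + 2*j² (n(j) = -2 + (j + j)*j = -2 + (2*j)*j = -2 + 2*j²)
L(D, X) = 2 - 6*X² (L(D, X) = -4 - 3*(-2 + 2*X²) = -4 + (6 - 6*X²) = 2 - 6*X²)
L(J(-3, -5), -6)*555 = (2 - 6*(-6)²)*555 = (2 - 6*36)*555 = (2 - 216)*555 = -214*555 = -118770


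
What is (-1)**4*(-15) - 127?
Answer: -142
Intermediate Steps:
(-1)**4*(-15) - 127 = 1*(-15) - 127 = -15 - 127 = -142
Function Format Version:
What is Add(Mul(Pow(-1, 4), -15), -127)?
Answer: -142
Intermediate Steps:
Add(Mul(Pow(-1, 4), -15), -127) = Add(Mul(1, -15), -127) = Add(-15, -127) = -142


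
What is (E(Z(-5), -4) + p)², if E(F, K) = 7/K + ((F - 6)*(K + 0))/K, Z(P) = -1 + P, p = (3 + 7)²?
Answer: 119025/16 ≈ 7439.1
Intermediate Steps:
p = 100 (p = 10² = 100)
E(F, K) = -6 + F + 7/K (E(F, K) = 7/K + ((-6 + F)*K)/K = 7/K + (K*(-6 + F))/K = 7/K + (-6 + F) = -6 + F + 7/K)
(E(Z(-5), -4) + p)² = ((-6 + (-1 - 5) + 7/(-4)) + 100)² = ((-6 - 6 + 7*(-¼)) + 100)² = ((-6 - 6 - 7/4) + 100)² = (-55/4 + 100)² = (345/4)² = 119025/16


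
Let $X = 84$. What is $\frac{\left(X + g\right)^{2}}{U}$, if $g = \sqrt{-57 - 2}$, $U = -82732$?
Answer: $- \frac{\left(84 + i \sqrt{59}\right)^{2}}{82732} \approx -0.084574 - 0.015598 i$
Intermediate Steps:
$g = i \sqrt{59}$ ($g = \sqrt{-59} = i \sqrt{59} \approx 7.6811 i$)
$\frac{\left(X + g\right)^{2}}{U} = \frac{\left(84 + i \sqrt{59}\right)^{2}}{-82732} = \left(84 + i \sqrt{59}\right)^{2} \left(- \frac{1}{82732}\right) = - \frac{\left(84 + i \sqrt{59}\right)^{2}}{82732}$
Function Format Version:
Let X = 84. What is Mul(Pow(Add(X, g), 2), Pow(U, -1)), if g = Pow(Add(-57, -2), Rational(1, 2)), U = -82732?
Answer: Mul(Rational(-1, 82732), Pow(Add(84, Mul(I, Pow(59, Rational(1, 2)))), 2)) ≈ Add(-0.084574, Mul(-0.015598, I))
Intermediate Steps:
g = Mul(I, Pow(59, Rational(1, 2))) (g = Pow(-59, Rational(1, 2)) = Mul(I, Pow(59, Rational(1, 2))) ≈ Mul(7.6811, I))
Mul(Pow(Add(X, g), 2), Pow(U, -1)) = Mul(Pow(Add(84, Mul(I, Pow(59, Rational(1, 2)))), 2), Pow(-82732, -1)) = Mul(Pow(Add(84, Mul(I, Pow(59, Rational(1, 2)))), 2), Rational(-1, 82732)) = Mul(Rational(-1, 82732), Pow(Add(84, Mul(I, Pow(59, Rational(1, 2)))), 2))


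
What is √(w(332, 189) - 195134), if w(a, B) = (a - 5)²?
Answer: I*√88205 ≈ 296.99*I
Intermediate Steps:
w(a, B) = (-5 + a)²
√(w(332, 189) - 195134) = √((-5 + 332)² - 195134) = √(327² - 195134) = √(106929 - 195134) = √(-88205) = I*√88205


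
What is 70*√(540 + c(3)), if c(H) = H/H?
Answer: 70*√541 ≈ 1628.2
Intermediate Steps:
c(H) = 1
70*√(540 + c(3)) = 70*√(540 + 1) = 70*√541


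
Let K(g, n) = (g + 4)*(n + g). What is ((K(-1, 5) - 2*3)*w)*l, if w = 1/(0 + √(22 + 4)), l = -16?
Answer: -48*√26/13 ≈ -18.827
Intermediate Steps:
K(g, n) = (4 + g)*(g + n)
w = √26/26 (w = 1/(0 + √26) = 1/(√26) = √26/26 ≈ 0.19612)
((K(-1, 5) - 2*3)*w)*l = ((((-1)² + 4*(-1) + 4*5 - 1*5) - 2*3)*(√26/26))*(-16) = (((1 - 4 + 20 - 5) - 6)*(√26/26))*(-16) = ((12 - 6)*(√26/26))*(-16) = (6*(√26/26))*(-16) = (3*√26/13)*(-16) = -48*√26/13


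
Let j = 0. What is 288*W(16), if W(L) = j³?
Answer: 0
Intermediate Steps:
W(L) = 0 (W(L) = 0³ = 0)
288*W(16) = 288*0 = 0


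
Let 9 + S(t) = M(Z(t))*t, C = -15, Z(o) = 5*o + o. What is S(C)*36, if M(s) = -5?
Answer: 2376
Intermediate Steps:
Z(o) = 6*o
S(t) = -9 - 5*t
S(C)*36 = (-9 - 5*(-15))*36 = (-9 + 75)*36 = 66*36 = 2376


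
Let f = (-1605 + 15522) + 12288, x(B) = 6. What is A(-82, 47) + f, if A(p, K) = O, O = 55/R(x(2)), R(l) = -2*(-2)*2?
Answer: 209695/8 ≈ 26212.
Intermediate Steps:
R(l) = 8 (R(l) = 4*2 = 8)
O = 55/8 ≈ 6.8750
A(p, K) = 55/8
f = 26205 (f = 13917 + 12288 = 26205)
A(-82, 47) + f = 55/8 + 26205 = 209695/8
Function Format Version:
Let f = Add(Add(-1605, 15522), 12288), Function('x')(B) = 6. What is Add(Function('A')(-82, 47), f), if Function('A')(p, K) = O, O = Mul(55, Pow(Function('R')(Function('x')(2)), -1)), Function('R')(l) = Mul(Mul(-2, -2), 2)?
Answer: Rational(209695, 8) ≈ 26212.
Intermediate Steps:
Function('R')(l) = 8 (Function('R')(l) = Mul(4, 2) = 8)
O = Rational(55, 8) (O = Mul(55, Pow(8, -1)) = Mul(55, Rational(1, 8)) = Rational(55, 8) ≈ 6.8750)
Function('A')(p, K) = Rational(55, 8)
f = 26205 (f = Add(13917, 12288) = 26205)
Add(Function('A')(-82, 47), f) = Add(Rational(55, 8), 26205) = Rational(209695, 8)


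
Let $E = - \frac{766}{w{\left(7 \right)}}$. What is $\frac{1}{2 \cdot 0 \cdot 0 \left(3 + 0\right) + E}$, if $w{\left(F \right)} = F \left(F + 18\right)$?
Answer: $- \frac{175}{766} \approx -0.22846$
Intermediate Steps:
$w{\left(F \right)} = F \left(18 + F\right)$
$E = - \frac{766}{175}$ ($E = - \frac{766}{7 \left(18 + 7\right)} = - \frac{766}{7 \cdot 25} = - \frac{766}{175} \approx -4.3771$)
$\frac{1}{2 \cdot 0 \cdot 0 \left(3 + 0\right) + E} = \frac{1}{2 \cdot 0 \cdot 0 \left(3 + 0\right) - \frac{766}{175}} = \frac{1}{0 \cdot 0 \cdot 3 - \frac{766}{175}} = \frac{1}{0 \cdot 3 - \frac{766}{175}} = \frac{1}{0 - \frac{766}{175}} = \frac{1}{- \frac{766}{175}} = - \frac{175}{766}$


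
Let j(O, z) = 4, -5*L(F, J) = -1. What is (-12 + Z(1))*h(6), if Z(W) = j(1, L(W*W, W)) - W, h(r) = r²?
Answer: -324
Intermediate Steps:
L(F, J) = ⅕ (L(F, J) = -⅕*(-1) = ⅕)
Z(W) = 4 - W
(-12 + Z(1))*h(6) = (-12 + (4 - 1*1))*6² = (-12 + (4 - 1))*36 = (-12 + 3)*36 = -9*36 = -324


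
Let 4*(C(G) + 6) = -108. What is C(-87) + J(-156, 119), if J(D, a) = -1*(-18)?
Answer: -15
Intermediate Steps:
J(D, a) = 18
C(G) = -33 (C(G) = -6 + (¼)*(-108) = -6 - 27 = -33)
C(-87) + J(-156, 119) = -33 + 18 = -15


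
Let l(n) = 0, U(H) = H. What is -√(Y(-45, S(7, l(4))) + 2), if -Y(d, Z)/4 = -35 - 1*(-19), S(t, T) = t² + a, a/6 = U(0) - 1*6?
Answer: -√66 ≈ -8.1240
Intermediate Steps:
a = -36 (a = 6*(0 - 1*6) = 6*(0 - 6) = 6*(-6) = -36)
S(t, T) = -36 + t² (S(t, T) = t² - 36 = -36 + t²)
Y(d, Z) = 64 (Y(d, Z) = -4*(-35 - 1*(-19)) = -4*(-35 + 19) = -4*(-16) = 64)
-√(Y(-45, S(7, l(4))) + 2) = -√(64 + 2) = -√66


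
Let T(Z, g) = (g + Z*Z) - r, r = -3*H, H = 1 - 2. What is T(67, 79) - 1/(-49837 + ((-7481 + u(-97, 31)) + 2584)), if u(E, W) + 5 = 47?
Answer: 249668981/54692 ≈ 4565.0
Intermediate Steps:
H = -1
u(E, W) = 42 (u(E, W) = -5 + 47 = 42)
r = 3 (r = -3*(-1) = 3)
T(Z, g) = -3 + g + Z**2 (T(Z, g) = (g + Z*Z) - 1*3 = (g + Z**2) - 3 = -3 + g + Z**2)
T(67, 79) - 1/(-49837 + ((-7481 + u(-97, 31)) + 2584)) = (-3 + 79 + 67**2) - 1/(-49837 + ((-7481 + 42) + 2584)) = (-3 + 79 + 4489) - 1/(-49837 + (-7439 + 2584)) = 4565 - 1/(-49837 - 4855) = 4565 - 1/(-54692) = 4565 - 1*(-1/54692) = 4565 + 1/54692 = 249668981/54692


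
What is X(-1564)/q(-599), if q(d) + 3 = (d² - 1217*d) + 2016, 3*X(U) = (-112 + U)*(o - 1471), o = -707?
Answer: 1216776/1089797 ≈ 1.1165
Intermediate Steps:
X(U) = 81312 - 726*U (X(U) = ((-112 + U)*(-707 - 1471))/3 = ((-112 + U)*(-2178))/3 = (243936 - 2178*U)/3 = 81312 - 726*U)
q(d) = 2013 + d² - 1217*d (q(d) = -3 + ((d² - 1217*d) + 2016) = -3 + (2016 + d² - 1217*d) = 2013 + d² - 1217*d)
X(-1564)/q(-599) = (81312 - 726*(-1564))/(2013 + (-599)² - 1217*(-599)) = (81312 + 1135464)/(2013 + 358801 + 728983) = 1216776/1089797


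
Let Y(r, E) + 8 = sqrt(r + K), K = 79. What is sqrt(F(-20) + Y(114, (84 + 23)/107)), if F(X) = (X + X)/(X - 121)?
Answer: sqrt(-153408 + 19881*sqrt(193))/141 ≈ 2.4852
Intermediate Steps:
F(X) = 2*X/(-121 + X) (F(X) = (2*X)/(-121 + X) = 2*X/(-121 + X))
Y(r, E) = -8 + sqrt(79 + r) (Y(r, E) = -8 + sqrt(r + 79) = -8 + sqrt(79 + r))
sqrt(F(-20) + Y(114, (84 + 23)/107)) = sqrt(2*(-20)/(-121 - 20) + (-8 + sqrt(79 + 114))) = sqrt(2*(-20)/(-141) + (-8 + sqrt(193))) = sqrt(2*(-20)*(-1/141) + (-8 + sqrt(193))) = sqrt(40/141 + (-8 + sqrt(193))) = sqrt(-1088/141 + sqrt(193))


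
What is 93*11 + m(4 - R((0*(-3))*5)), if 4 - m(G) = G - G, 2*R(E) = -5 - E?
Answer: 1027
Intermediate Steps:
R(E) = -5/2 - E/2 (R(E) = (-5 - E)/2 = -5/2 - E/2)
m(G) = 4 (m(G) = 4 - (G - G) = 4 - 1*0 = 4 + 0 = 4)
93*11 + m(4 - R((0*(-3))*5)) = 93*11 + 4 = 1023 + 4 = 1027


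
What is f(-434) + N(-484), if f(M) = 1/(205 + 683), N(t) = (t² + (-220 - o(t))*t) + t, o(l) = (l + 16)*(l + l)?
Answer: 195008234785/888 ≈ 2.1960e+8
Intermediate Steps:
o(l) = 2*l*(16 + l) (o(l) = (16 + l)*(2*l) = 2*l*(16 + l))
N(t) = t + t² + t*(-220 - 2*t*(16 + t)) (N(t) = (t² + (-220 - 2*t*(16 + t))*t) + t = (t² + t*(-220 - 2*t*(16 + t))) + t = t + t² + t*(-220 - 2*t*(16 + t)))
f(M) = 1/888
f(-434) + N(-484) = 1/888 - 1*(-484)*(219 - 1*(-484) + 2*(-484)*(16 - 484)) = 1/888 - 1*(-484)*(219 + 484 + 2*(-484)*(-468)) = 1/888 - 1*(-484)*(219 + 484 + 453024) = 1/888 - 1*(-484)*453727 = 1/888 + 219603868 = 195008234785/888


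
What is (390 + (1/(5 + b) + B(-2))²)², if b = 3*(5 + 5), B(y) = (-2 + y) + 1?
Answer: 238696736356/1500625 ≈ 1.5907e+5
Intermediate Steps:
B(y) = -1 + y
b = 30 (b = 3*10 = 30)
(390 + (1/(5 + b) + B(-2))²)² = (390 + (1/(5 + 30) + (-1 - 2))²)² = (390 + (1/35 - 3)²)² = (390 + (-104/35)²)² = (390 + 10816/1225)² = (488566/1225)² = 238696736356/1500625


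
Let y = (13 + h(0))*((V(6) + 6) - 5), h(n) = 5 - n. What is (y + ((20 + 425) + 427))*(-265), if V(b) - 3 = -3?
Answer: -235850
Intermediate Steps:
V(b) = 0 (V(b) = 3 - 3 = 0)
y = 18 (y = (13 + (5 - 1*0))*((0 + 6) - 5) = (13 + (5 + 0))*(6 - 5) = (13 + 5)*1 = 18*1 = 18)
(y + ((20 + 425) + 427))*(-265) = (18 + ((20 + 425) + 427))*(-265) = (18 + (445 + 427))*(-265) = (18 + 872)*(-265) = 890*(-265) = -235850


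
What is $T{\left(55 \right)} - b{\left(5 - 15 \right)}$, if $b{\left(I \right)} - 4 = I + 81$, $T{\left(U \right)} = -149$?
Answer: $-224$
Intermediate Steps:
$b{\left(I \right)} = 85 + I$ ($b{\left(I \right)} = 4 + \left(I + 81\right) = 4 + \left(81 + I\right) = 85 + I$)
$T{\left(55 \right)} - b{\left(5 - 15 \right)} = -149 - \left(85 + \left(5 - 15\right)\right) = -149 - \left(85 - 10\right) = -149 - 75 = -224$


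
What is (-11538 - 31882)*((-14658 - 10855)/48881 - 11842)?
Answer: 25134722757300/48881 ≈ 5.1420e+8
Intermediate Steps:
(-11538 - 31882)*((-14658 - 10855)/48881 - 11842) = -43420*(-25513*1/48881 - 11842) = -43420*(-25513/48881 - 11842) = -43420*(-578874315/48881) = 25134722757300/48881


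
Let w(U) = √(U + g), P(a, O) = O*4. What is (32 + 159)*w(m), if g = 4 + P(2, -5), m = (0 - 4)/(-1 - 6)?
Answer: 1146*I*√21/7 ≈ 750.23*I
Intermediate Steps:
P(a, O) = 4*O
m = 4/7 (m = -4/(-7) = -4*(-⅐) = 4/7 ≈ 0.57143)
g = -16 (g = 4 + 4*(-5) = 4 - 20 = -16)
w(U) = √(-16 + U) (w(U) = √(U - 16) = √(-16 + U))
(32 + 159)*w(m) = (32 + 159)*√(-16 + 4/7) = 191*√(-108/7) = 191*(6*I*√21/7) = 1146*I*√21/7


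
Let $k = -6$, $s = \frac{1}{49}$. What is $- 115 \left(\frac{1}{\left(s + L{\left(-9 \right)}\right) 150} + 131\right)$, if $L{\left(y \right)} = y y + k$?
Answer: $- \frac{1661369327}{110280} \approx -15065.0$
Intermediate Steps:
$s = \frac{1}{49} \approx 0.020408$
$L{\left(y \right)} = -6 + y^{2}$ ($L{\left(y \right)} = y y - 6 = y^{2} - 6 = -6 + y^{2}$)
$- 115 \left(\frac{1}{\left(s + L{\left(-9 \right)}\right) 150} + 131\right) = - 115 \left(\frac{1}{\left(\frac{1}{49} - \left(6 - \left(-9\right)^{2}\right)\right) 150} + 131\right) = - 115 \left(\frac{1}{\frac{1}{49} + \left(-6 + 81\right)} \frac{1}{150} + 131\right) = - 115 \left(\frac{1}{\frac{1}{49} + 75} \cdot \frac{1}{150} + 131\right) = - 115 \left(\frac{1}{\frac{3676}{49}} \cdot \frac{1}{150} + 131\right) = - 115 \left(\frac{49}{3676} \cdot \frac{1}{150} + 131\right) = - 115 \left(\frac{49}{551400} + 131\right) = \left(-115\right) \frac{72233449}{551400} = - \frac{1661369327}{110280}$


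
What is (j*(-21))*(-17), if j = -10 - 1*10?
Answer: -7140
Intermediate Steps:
j = -20 (j = -10 - 10 = -20)
(j*(-21))*(-17) = -20*(-21)*(-17) = 420*(-17) = -7140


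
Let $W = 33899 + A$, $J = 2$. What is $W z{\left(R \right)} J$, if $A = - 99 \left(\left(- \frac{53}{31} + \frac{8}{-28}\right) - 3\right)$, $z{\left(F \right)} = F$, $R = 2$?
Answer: $\frac{29853596}{217} \approx 1.3757 \cdot 10^{5}$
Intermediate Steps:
$A = \frac{107316}{217}$ ($A = - 99 \left(\left(\left(-53\right) \frac{1}{31} + 8 \left(- \frac{1}{28}\right)\right) - 3\right) = - 99 \left(\left(- \frac{53}{31} - \frac{2}{7}\right) - 3\right) = - 99 \left(- \frac{433}{217} - 3\right) = \left(-99\right) \left(- \frac{1084}{217}\right) = \frac{107316}{217} \approx 494.54$)
$W = \frac{7463399}{217}$ ($W = 33899 + \frac{107316}{217} = \frac{7463399}{217} \approx 34394.0$)
$W z{\left(R \right)} J = \frac{7463399 \cdot 2 \cdot 2}{217} = \frac{7463399}{217} \cdot 4 = \frac{29853596}{217}$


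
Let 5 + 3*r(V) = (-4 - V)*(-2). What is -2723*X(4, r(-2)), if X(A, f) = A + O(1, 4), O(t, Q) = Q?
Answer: -21784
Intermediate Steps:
r(V) = 1 + 2*V/3 (r(V) = -5/3 + ((-4 - V)*(-2))/3 = -5/3 + (8 + 2*V)/3 = -5/3 + (8/3 + 2*V/3) = 1 + 2*V/3)
X(A, f) = 4 + A (X(A, f) = A + 4 = 4 + A)
-2723*X(4, r(-2)) = -2723*(4 + 4) = -2723*8 = -21784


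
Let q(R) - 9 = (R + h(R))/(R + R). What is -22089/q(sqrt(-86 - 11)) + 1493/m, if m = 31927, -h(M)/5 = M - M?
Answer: -1410442639/606613 ≈ -2325.1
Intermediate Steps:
h(M) = 0 (h(M) = -5*(M - M) = -5*0 = 0)
q(R) = 19/2 (q(R) = 9 + (R + 0)/(R + R) = 9 + R/((2*R)) = 9 + R*(1/(2*R)) = 9 + 1/2 = 19/2)
-22089/q(sqrt(-86 - 11)) + 1493/m = -22089/19/2 + 1493/31927 = -22089*2/19 + 1493*(1/31927) = -44178/19 + 1493/31927 = -1410442639/606613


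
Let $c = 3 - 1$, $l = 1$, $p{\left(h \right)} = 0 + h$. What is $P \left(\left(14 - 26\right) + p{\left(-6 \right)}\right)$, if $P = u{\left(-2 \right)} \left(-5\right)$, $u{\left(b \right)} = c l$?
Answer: $180$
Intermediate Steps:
$p{\left(h \right)} = h$
$c = 2$ ($c = 3 - 1 = 2$)
$u{\left(b \right)} = 2$ ($u{\left(b \right)} = 2 \cdot 1 = 2$)
$P = -10$ ($P = 2 \left(-5\right) = -10$)
$P \left(\left(14 - 26\right) + p{\left(-6 \right)}\right) = - 10 \left(\left(14 - 26\right) - 6\right) = - 10 \left(-12 - 6\right) = \left(-10\right) \left(-18\right) = 180$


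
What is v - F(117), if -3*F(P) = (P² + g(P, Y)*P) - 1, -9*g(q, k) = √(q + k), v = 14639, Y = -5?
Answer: 57605/3 - 52*√7/3 ≈ 19156.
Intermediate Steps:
g(q, k) = -√(k + q)/9 (g(q, k) = -√(q + k)/9 = -√(k + q)/9)
F(P) = ⅓ - P²/3 + P*√(-5 + P)/27 (F(P) = -((P² + (-√(-5 + P)/9)*P) - 1)/3 = -((P² - P*√(-5 + P)/9) - 1)/3 = -(-1 + P² - P*√(-5 + P)/9)/3 = ⅓ - P²/3 + P*√(-5 + P)/27)
v - F(117) = 14639 - (⅓ - ⅓*117² + (1/27)*117*√(-5 + 117)) = 14639 - (⅓ - ⅓*13689 + (1/27)*117*√112) = 14639 - (⅓ - 4563 + (1/27)*117*(4*√7)) = 14639 - (⅓ - 4563 + 52*√7/3) = 14639 - (-13688/3 + 52*√7/3) = 14639 + (13688/3 - 52*√7/3) = 57605/3 - 52*√7/3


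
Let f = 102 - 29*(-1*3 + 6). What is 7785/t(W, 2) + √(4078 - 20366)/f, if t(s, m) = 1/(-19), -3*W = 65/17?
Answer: -147915 + 4*I*√1018/15 ≈ -1.4792e+5 + 8.5083*I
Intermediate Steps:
W = -65/51 (W = -65/(3*17) = -⅓*65/17 = -65/51 ≈ -1.2745)
t(s, m) = -1/19
f = 15 (f = 102 - 29*(-3 + 6) = 102 - 29*3 = 102 - 87 = 15)
7785/t(W, 2) + √(4078 - 20366)/f = 7785/(-1/19) + √(4078 - 20366)/15 = 7785*(-19) + √(-16288)*(1/15) = -147915 + (4*I*√1018)*(1/15) = -147915 + 4*I*√1018/15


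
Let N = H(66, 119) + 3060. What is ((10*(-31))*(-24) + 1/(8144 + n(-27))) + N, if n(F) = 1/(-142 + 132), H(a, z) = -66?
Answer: 849734536/81439 ≈ 10434.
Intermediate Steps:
n(F) = -1/10 (n(F) = 1/(-10) = -1/10)
N = 2994 (N = -66 + 3060 = 2994)
((10*(-31))*(-24) + 1/(8144 + n(-27))) + N = ((10*(-31))*(-24) + 1/(8144 - 1/10)) + 2994 = (-310*(-24) + 1/(81439/10)) + 2994 = (7440 + 10/81439) + 2994 = 605906170/81439 + 2994 = 849734536/81439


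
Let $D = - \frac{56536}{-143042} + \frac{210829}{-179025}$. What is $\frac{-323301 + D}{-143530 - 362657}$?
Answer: $\frac{111880303385182}{175168706795775} \approx 0.6387$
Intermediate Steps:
$D = - \frac{270757357}{346055325}$ ($D = \left(-56536\right) \left(- \frac{1}{143042}\right) + 210829 \left(- \frac{1}{179025}\right) = \frac{764}{1933} - \frac{210829}{179025} = - \frac{270757357}{346055325} \approx -0.78241$)
$\frac{-323301 + D}{-143530 - 362657} = \frac{-323301 - \frac{270757357}{346055325}}{-143530 - 362657} = - \frac{111880303385182}{346055325 \left(-506187\right)} = \left(- \frac{111880303385182}{346055325}\right) \left(- \frac{1}{506187}\right) = \frac{111880303385182}{175168706795775}$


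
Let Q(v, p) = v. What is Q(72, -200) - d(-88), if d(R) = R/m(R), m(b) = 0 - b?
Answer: 73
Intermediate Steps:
m(b) = -b
d(R) = -1 (d(R) = R/((-R)) = R*(-1/R) = -1)
Q(72, -200) - d(-88) = 72 - 1*(-1) = 72 + 1 = 73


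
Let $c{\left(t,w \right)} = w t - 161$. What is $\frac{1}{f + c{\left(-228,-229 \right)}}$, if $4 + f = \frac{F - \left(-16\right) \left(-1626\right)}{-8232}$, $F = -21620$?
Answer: $\frac{2058}{107124635} \approx 1.9211 \cdot 10^{-5}$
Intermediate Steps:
$c{\left(t,w \right)} = -161 + t w$ ($c{\left(t,w \right)} = t w - 161 = -161 + t w$)
$f = \frac{3677}{2058}$ ($f = -4 + \frac{-21620 - \left(-16\right) \left(-1626\right)}{-8232} = -4 + \left(-21620 - 26016\right) \left(- \frac{1}{8232}\right) = -4 - - \frac{11909}{2058} = -4 + \frac{11909}{2058} = \frac{3677}{2058} \approx 1.7867$)
$\frac{1}{f + c{\left(-228,-229 \right)}} = \frac{1}{\frac{3677}{2058} - -52051} = \frac{1}{\frac{3677}{2058} + \left(-161 + 52212\right)} = \frac{1}{\frac{3677}{2058} + 52051} = \frac{1}{\frac{107124635}{2058}} = \frac{2058}{107124635}$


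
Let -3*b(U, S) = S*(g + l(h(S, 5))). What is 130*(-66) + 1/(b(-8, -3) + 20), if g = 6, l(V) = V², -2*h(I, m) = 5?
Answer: -1106816/129 ≈ -8580.0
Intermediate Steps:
h(I, m) = -5/2 (h(I, m) = -½*5 = -5/2)
b(U, S) = -49*S/12 (b(U, S) = -S*(6 + (-5/2)²)/3 = -S*(6 + 25/4)/3 = -S*49/(3*4) = -49*S/12)
130*(-66) + 1/(b(-8, -3) + 20) = 130*(-66) + 1/(-49/12*(-3) + 20) = -8580 + 1/(49/4 + 20) = -8580 + 1/(129/4) = -8580 + 4/129 = -1106816/129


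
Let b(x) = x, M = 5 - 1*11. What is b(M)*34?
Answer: -204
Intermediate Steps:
M = -6 (M = 5 - 11 = -6)
b(M)*34 = -6*34 = -204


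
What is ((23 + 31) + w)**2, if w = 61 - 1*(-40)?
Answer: 24025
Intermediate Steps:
w = 101 (w = 61 + 40 = 101)
((23 + 31) + w)**2 = ((23 + 31) + 101)**2 = (54 + 101)**2 = 155**2 = 24025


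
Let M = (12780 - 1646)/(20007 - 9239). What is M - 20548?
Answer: -110624865/5384 ≈ -20547.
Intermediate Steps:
M = 5567/5384 (M = 11134/10768 = 11134*(1/10768) = 5567/5384 ≈ 1.0340)
M - 20548 = 5567/5384 - 20548 = -110624865/5384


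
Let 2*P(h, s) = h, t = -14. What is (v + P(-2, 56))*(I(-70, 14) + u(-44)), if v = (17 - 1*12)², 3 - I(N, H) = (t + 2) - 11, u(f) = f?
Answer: -432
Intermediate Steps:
I(N, H) = 26 (I(N, H) = 3 - ((-14 + 2) - 11) = 3 - (-12 - 11) = 3 - 1*(-23) = 3 + 23 = 26)
v = 25 (v = (17 - 12)² = 5² = 25)
P(h, s) = h/2
(v + P(-2, 56))*(I(-70, 14) + u(-44)) = (25 + (½)*(-2))*(26 - 44) = (25 - 1)*(-18) = 24*(-18) = -432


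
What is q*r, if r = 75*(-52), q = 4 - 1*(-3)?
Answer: -27300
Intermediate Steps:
q = 7 (q = 4 + 3 = 7)
r = -3900
q*r = 7*(-3900) = -27300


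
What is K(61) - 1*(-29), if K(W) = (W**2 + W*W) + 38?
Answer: 7509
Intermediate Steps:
K(W) = 38 + 2*W**2 (K(W) = (W**2 + W**2) + 38 = 2*W**2 + 38 = 38 + 2*W**2)
K(61) - 1*(-29) = (38 + 2*61**2) - 1*(-29) = (38 + 2*3721) + 29 = (38 + 7442) + 29 = 7480 + 29 = 7509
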